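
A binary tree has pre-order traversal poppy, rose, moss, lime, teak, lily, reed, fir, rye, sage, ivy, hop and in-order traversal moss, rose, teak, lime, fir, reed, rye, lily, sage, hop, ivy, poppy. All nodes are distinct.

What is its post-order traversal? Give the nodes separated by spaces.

moss teak fir rye reed hop ivy sage lily lime rose poppy

The first element of pre-order is the root; it splits in-order into left and right subtrees.
Root poppy: left subtree has 11 nodes {moss, rose, teak, lime, fir, reed, rye, lily, sage, hop, ivy}, right has 0 { }.
  Root rose: left subtree has 1 node {moss}, right has 9 {teak, lime, fir, reed, rye, lily, sage, hop, ivy}.
    Root lime: left subtree has 1 node {teak}, right has 7 {fir, reed, rye, lily, sage, hop, ivy}.
      Root lily: left subtree has 3 nodes {fir, reed, rye}, right has 3 {sage, hop, ivy}.
        Root reed: left subtree has 1 node {fir}, right has 1 {rye}.
        Root sage: left subtree has 0 nodes { }, right has 2 {hop, ivy}.
          Root ivy: left subtree has 1 node {hop}, right has 0 { }.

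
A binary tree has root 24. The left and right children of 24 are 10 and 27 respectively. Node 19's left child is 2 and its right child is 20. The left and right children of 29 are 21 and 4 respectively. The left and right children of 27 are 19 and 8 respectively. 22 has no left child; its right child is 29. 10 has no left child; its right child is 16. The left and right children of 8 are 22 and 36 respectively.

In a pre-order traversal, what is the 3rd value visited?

Pre-order visits the node, then its left subtree, then its right subtree.
Visit 24.
At 24: go left to 10.
  Visit 10.
  At 10: no left child.
  At 10: go right to 16.
    16 is a leaf — visit 16.
At 24: go right to 27.
  Visit 27.
  At 27: go left to 19.
    Visit 19.
    At 19: go left to 2.
      2 is a leaf — visit 2.
    At 19: go right to 20.
      20 is a leaf — visit 20.
  At 27: go right to 8.
    Visit 8.
    At 8: go left to 22.
      Visit 22.
      At 22: no left child.
      At 22: go right to 29.
        Visit 29.
        At 29: go left to 21.
          21 is a leaf — visit 21.
        At 29: go right to 4.
          4 is a leaf — visit 4.
    At 8: go right to 36.
      36 is a leaf — visit 36.
Full pre-order sequence: 24, 10, 16, 27, 19, 2, 20, 8, 22, 29, 21, 4, 36.

16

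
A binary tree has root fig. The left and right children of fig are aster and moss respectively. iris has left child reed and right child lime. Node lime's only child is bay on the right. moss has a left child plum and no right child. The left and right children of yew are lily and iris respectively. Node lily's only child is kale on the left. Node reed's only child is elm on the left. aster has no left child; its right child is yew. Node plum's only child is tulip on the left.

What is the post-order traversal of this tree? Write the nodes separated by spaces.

Post-order visits the left subtree, then the right subtree, then the node.
At fig: go left to aster.
  At aster: no left child.
  At aster: go right to yew.
    At yew: go left to lily.
      At lily: go left to kale.
        kale is a leaf — visit kale.
      At lily: no right child.
      Visit lily.
    At yew: go right to iris.
      At iris: go left to reed.
        At reed: go left to elm.
          elm is a leaf — visit elm.
        At reed: no right child.
        Visit reed.
      At iris: go right to lime.
        At lime: no left child.
        At lime: go right to bay.
          bay is a leaf — visit bay.
        Visit lime.
      Visit iris.
    Visit yew.
  Visit aster.
At fig: go right to moss.
  At moss: go left to plum.
    At plum: go left to tulip.
      tulip is a leaf — visit tulip.
    At plum: no right child.
    Visit plum.
  At moss: no right child.
  Visit moss.
Visit fig.

kale lily elm reed bay lime iris yew aster tulip plum moss fig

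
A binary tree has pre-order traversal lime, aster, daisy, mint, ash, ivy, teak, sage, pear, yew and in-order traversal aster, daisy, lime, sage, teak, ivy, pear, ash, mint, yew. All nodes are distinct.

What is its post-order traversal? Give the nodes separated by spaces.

The first element of pre-order is the root; it splits in-order into left and right subtrees.
Root lime: left subtree has 2 nodes {aster, daisy}, right has 7 {sage, teak, ivy, pear, ash, mint, yew}.
  Root aster: left subtree has 0 nodes { }, right has 1 {daisy}.
  Root mint: left subtree has 5 nodes {sage, teak, ivy, pear, ash}, right has 1 {yew}.
    Root ash: left subtree has 4 nodes {sage, teak, ivy, pear}, right has 0 { }.
      Root ivy: left subtree has 2 nodes {sage, teak}, right has 1 {pear}.
        Root teak: left subtree has 1 node {sage}, right has 0 { }.

daisy aster sage teak pear ivy ash yew mint lime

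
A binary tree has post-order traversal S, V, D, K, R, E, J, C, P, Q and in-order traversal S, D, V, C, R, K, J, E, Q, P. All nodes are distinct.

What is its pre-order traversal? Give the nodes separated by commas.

The last element of post-order is the root; it splits in-order into left and right subtrees.
Root Q: left subtree has 8 nodes {S, D, V, C, R, K, J, E}, right has 1 {P}.
  Root C: left subtree has 3 nodes {S, D, V}, right has 4 {R, K, J, E}.
    Root D: left subtree has 1 node {S}, right has 1 {V}.
    Root J: left subtree has 2 nodes {R, K}, right has 1 {E}.
      Root R: left subtree has 0 nodes { }, right has 1 {K}.

Q, C, D, S, V, J, R, K, E, P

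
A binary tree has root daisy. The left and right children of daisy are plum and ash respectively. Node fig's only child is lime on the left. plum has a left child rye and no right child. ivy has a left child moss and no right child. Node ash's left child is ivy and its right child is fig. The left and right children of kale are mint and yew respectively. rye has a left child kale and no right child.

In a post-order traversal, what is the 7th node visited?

ivy

Post-order visits the left subtree, then the right subtree, then the node.
At daisy: go left to plum.
  At plum: go left to rye.
    At rye: go left to kale.
      At kale: go left to mint.
        mint is a leaf — visit mint.
      At kale: go right to yew.
        yew is a leaf — visit yew.
      Visit kale.
    At rye: no right child.
    Visit rye.
  At plum: no right child.
  Visit plum.
At daisy: go right to ash.
  At ash: go left to ivy.
    At ivy: go left to moss.
      moss is a leaf — visit moss.
    At ivy: no right child.
    Visit ivy.
  At ash: go right to fig.
    At fig: go left to lime.
      lime is a leaf — visit lime.
    At fig: no right child.
    Visit fig.
  Visit ash.
Visit daisy.
Full post-order sequence: mint, yew, kale, rye, plum, moss, ivy, lime, fig, ash, daisy.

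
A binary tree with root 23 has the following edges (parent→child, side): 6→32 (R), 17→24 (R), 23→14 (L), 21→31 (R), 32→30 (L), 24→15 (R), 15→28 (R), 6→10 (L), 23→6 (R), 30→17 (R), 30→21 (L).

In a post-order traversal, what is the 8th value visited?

Post-order visits the left subtree, then the right subtree, then the node.
At 23: go left to 14.
  14 is a leaf — visit 14.
At 23: go right to 6.
  At 6: go left to 10.
    10 is a leaf — visit 10.
  At 6: go right to 32.
    At 32: go left to 30.
      At 30: go left to 21.
        At 21: no left child.
        At 21: go right to 31.
          31 is a leaf — visit 31.
        Visit 21.
      At 30: go right to 17.
        At 17: no left child.
        At 17: go right to 24.
          At 24: no left child.
          At 24: go right to 15.
            At 15: no left child.
            At 15: go right to 28.
              28 is a leaf — visit 28.
            Visit 15.
          Visit 24.
        Visit 17.
      Visit 30.
    At 32: no right child.
    Visit 32.
  Visit 6.
Visit 23.
Full post-order sequence: 14, 10, 31, 21, 28, 15, 24, 17, 30, 32, 6, 23.

17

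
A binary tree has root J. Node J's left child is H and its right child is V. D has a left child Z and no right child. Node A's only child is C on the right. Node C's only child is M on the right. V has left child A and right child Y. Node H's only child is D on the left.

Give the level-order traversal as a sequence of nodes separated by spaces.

J H V D A Y Z C M

Level-order visits nodes level by level from the root, left to right within each level.
Level 0: J
Level 1: H, V
Level 2: D, A, Y
Level 3: Z, C
Level 4: M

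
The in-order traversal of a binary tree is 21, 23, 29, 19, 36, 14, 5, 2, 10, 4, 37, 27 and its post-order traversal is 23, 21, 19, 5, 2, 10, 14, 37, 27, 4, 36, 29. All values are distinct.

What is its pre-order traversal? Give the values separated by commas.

The last element of post-order is the root; it splits in-order into left and right subtrees.
Root 29: left subtree has 2 nodes {21, 23}, right has 9 {19, 36, 14, 5, 2, 10, 4, 37, 27}.
  Root 21: left subtree has 0 nodes { }, right has 1 {23}.
  Root 36: left subtree has 1 node {19}, right has 7 {14, 5, 2, 10, 4, 37, 27}.
    Root 4: left subtree has 4 nodes {14, 5, 2, 10}, right has 2 {37, 27}.
      Root 14: left subtree has 0 nodes { }, right has 3 {5, 2, 10}.
        Root 10: left subtree has 2 nodes {5, 2}, right has 0 { }.
          Root 2: left subtree has 1 node {5}, right has 0 { }.
      Root 27: left subtree has 1 node {37}, right has 0 { }.

29, 21, 23, 36, 19, 4, 14, 10, 2, 5, 27, 37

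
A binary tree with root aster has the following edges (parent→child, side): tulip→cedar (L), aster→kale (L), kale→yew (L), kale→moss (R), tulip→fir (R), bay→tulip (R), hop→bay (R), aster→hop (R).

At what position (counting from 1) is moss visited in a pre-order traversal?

Pre-order visits the node, then its left subtree, then its right subtree.
Visit aster.
At aster: go left to kale.
  Visit kale.
  At kale: go left to yew.
    yew is a leaf — visit yew.
  At kale: go right to moss.
    moss is a leaf — visit moss.
At aster: go right to hop.
  Visit hop.
  At hop: no left child.
  At hop: go right to bay.
    Visit bay.
    At bay: no left child.
    At bay: go right to tulip.
      Visit tulip.
      At tulip: go left to cedar.
        cedar is a leaf — visit cedar.
      At tulip: go right to fir.
        fir is a leaf — visit fir.
Full pre-order sequence: aster, kale, yew, moss, hop, bay, tulip, cedar, fir.

4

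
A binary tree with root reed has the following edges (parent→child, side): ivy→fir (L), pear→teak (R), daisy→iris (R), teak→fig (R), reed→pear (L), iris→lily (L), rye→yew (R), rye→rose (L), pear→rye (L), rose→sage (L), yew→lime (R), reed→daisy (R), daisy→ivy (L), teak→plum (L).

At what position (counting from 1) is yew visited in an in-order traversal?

4

In-order visits the left subtree, then the node, then the right subtree.
At reed: go left to pear.
  At pear: go left to rye.
    At rye: go left to rose.
      At rose: go left to sage.
        sage is a leaf — visit sage.
      Visit rose.
      At rose: no right child.
    Visit rye.
    At rye: go right to yew.
      At yew: no left child.
      Visit yew.
      At yew: go right to lime.
        lime is a leaf — visit lime.
  Visit pear.
  At pear: go right to teak.
    At teak: go left to plum.
      plum is a leaf — visit plum.
    Visit teak.
    At teak: go right to fig.
      fig is a leaf — visit fig.
Visit reed.
At reed: go right to daisy.
  At daisy: go left to ivy.
    At ivy: go left to fir.
      fir is a leaf — visit fir.
    Visit ivy.
    At ivy: no right child.
  Visit daisy.
  At daisy: go right to iris.
    At iris: go left to lily.
      lily is a leaf — visit lily.
    Visit iris.
    At iris: no right child.
Full in-order sequence: sage, rose, rye, yew, lime, pear, plum, teak, fig, reed, fir, ivy, daisy, lily, iris.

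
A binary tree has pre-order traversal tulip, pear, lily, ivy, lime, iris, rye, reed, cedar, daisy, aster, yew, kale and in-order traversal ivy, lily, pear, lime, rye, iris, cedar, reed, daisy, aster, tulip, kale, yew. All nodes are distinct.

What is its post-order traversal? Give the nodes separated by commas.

The first element of pre-order is the root; it splits in-order into left and right subtrees.
Root tulip: left subtree has 10 nodes {ivy, lily, pear, lime, rye, iris, cedar, reed, daisy, aster}, right has 2 {kale, yew}.
  Root pear: left subtree has 2 nodes {ivy, lily}, right has 7 {lime, rye, iris, cedar, reed, daisy, aster}.
    Root lily: left subtree has 1 node {ivy}, right has 0 { }.
    Root lime: left subtree has 0 nodes { }, right has 6 {rye, iris, cedar, reed, daisy, aster}.
      Root iris: left subtree has 1 node {rye}, right has 4 {cedar, reed, daisy, aster}.
        Root reed: left subtree has 1 node {cedar}, right has 2 {daisy, aster}.
          Root daisy: left subtree has 0 nodes { }, right has 1 {aster}.
  Root yew: left subtree has 1 node {kale}, right has 0 { }.

ivy, lily, rye, cedar, aster, daisy, reed, iris, lime, pear, kale, yew, tulip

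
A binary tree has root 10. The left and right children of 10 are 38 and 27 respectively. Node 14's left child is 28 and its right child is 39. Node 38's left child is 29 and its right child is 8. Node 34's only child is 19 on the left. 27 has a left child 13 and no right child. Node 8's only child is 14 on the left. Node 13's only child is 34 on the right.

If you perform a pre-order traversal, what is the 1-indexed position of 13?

Pre-order visits the node, then its left subtree, then its right subtree.
Visit 10.
At 10: go left to 38.
  Visit 38.
  At 38: go left to 29.
    29 is a leaf — visit 29.
  At 38: go right to 8.
    Visit 8.
    At 8: go left to 14.
      Visit 14.
      At 14: go left to 28.
        28 is a leaf — visit 28.
      At 14: go right to 39.
        39 is a leaf — visit 39.
    At 8: no right child.
At 10: go right to 27.
  Visit 27.
  At 27: go left to 13.
    Visit 13.
    At 13: no left child.
    At 13: go right to 34.
      Visit 34.
      At 34: go left to 19.
        19 is a leaf — visit 19.
      At 34: no right child.
  At 27: no right child.
Full pre-order sequence: 10, 38, 29, 8, 14, 28, 39, 27, 13, 34, 19.

9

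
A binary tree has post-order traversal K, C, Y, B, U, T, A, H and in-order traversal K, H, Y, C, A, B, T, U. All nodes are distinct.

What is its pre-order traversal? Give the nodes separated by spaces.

The last element of post-order is the root; it splits in-order into left and right subtrees.
Root H: left subtree has 1 node {K}, right has 6 {Y, C, A, B, T, U}.
  Root A: left subtree has 2 nodes {Y, C}, right has 3 {B, T, U}.
    Root Y: left subtree has 0 nodes { }, right has 1 {C}.
    Root T: left subtree has 1 node {B}, right has 1 {U}.

H K A Y C T B U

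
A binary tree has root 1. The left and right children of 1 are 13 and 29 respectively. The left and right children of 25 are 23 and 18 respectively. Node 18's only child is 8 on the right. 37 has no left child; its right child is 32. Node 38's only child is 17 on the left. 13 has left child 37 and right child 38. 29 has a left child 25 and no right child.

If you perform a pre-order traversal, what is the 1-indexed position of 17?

Pre-order visits the node, then its left subtree, then its right subtree.
Visit 1.
At 1: go left to 13.
  Visit 13.
  At 13: go left to 37.
    Visit 37.
    At 37: no left child.
    At 37: go right to 32.
      32 is a leaf — visit 32.
  At 13: go right to 38.
    Visit 38.
    At 38: go left to 17.
      17 is a leaf — visit 17.
    At 38: no right child.
At 1: go right to 29.
  Visit 29.
  At 29: go left to 25.
    Visit 25.
    At 25: go left to 23.
      23 is a leaf — visit 23.
    At 25: go right to 18.
      Visit 18.
      At 18: no left child.
      At 18: go right to 8.
        8 is a leaf — visit 8.
  At 29: no right child.
Full pre-order sequence: 1, 13, 37, 32, 38, 17, 29, 25, 23, 18, 8.

6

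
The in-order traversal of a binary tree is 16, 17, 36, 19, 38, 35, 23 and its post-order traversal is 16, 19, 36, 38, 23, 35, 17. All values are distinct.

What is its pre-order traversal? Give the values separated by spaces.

17 16 35 38 36 19 23

The last element of post-order is the root; it splits in-order into left and right subtrees.
Root 17: left subtree has 1 node {16}, right has 5 {36, 19, 38, 35, 23}.
  Root 35: left subtree has 3 nodes {36, 19, 38}, right has 1 {23}.
    Root 38: left subtree has 2 nodes {36, 19}, right has 0 { }.
      Root 36: left subtree has 0 nodes { }, right has 1 {19}.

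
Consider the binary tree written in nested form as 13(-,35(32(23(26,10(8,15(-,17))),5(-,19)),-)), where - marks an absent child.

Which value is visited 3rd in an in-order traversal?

In-order visits the left subtree, then the node, then the right subtree.
At 13: no left child.
Visit 13.
At 13: go right to 35.
  At 35: go left to 32.
    At 32: go left to 23.
      At 23: go left to 26.
        26 is a leaf — visit 26.
      Visit 23.
      At 23: go right to 10.
        At 10: go left to 8.
          8 is a leaf — visit 8.
        Visit 10.
        At 10: go right to 15.
          At 15: no left child.
          Visit 15.
          At 15: go right to 17.
            17 is a leaf — visit 17.
    Visit 32.
    At 32: go right to 5.
      At 5: no left child.
      Visit 5.
      At 5: go right to 19.
        19 is a leaf — visit 19.
  Visit 35.
  At 35: no right child.
Full in-order sequence: 13, 26, 23, 8, 10, 15, 17, 32, 5, 19, 35.

23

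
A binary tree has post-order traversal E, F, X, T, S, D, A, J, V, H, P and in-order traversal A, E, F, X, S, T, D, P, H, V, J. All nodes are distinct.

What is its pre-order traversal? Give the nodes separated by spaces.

P A D S X F E T H V J

The last element of post-order is the root; it splits in-order into left and right subtrees.
Root P: left subtree has 7 nodes {A, E, F, X, S, T, D}, right has 3 {H, V, J}.
  Root A: left subtree has 0 nodes { }, right has 6 {E, F, X, S, T, D}.
    Root D: left subtree has 5 nodes {E, F, X, S, T}, right has 0 { }.
      Root S: left subtree has 3 nodes {E, F, X}, right has 1 {T}.
        Root X: left subtree has 2 nodes {E, F}, right has 0 { }.
          Root F: left subtree has 1 node {E}, right has 0 { }.
  Root H: left subtree has 0 nodes { }, right has 2 {V, J}.
    Root V: left subtree has 0 nodes { }, right has 1 {J}.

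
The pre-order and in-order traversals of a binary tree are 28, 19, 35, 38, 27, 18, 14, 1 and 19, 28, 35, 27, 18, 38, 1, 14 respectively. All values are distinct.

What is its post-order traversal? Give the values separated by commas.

The first element of pre-order is the root; it splits in-order into left and right subtrees.
Root 28: left subtree has 1 node {19}, right has 6 {35, 27, 18, 38, 1, 14}.
  Root 35: left subtree has 0 nodes { }, right has 5 {27, 18, 38, 1, 14}.
    Root 38: left subtree has 2 nodes {27, 18}, right has 2 {1, 14}.
      Root 27: left subtree has 0 nodes { }, right has 1 {18}.
      Root 14: left subtree has 1 node {1}, right has 0 { }.

19, 18, 27, 1, 14, 38, 35, 28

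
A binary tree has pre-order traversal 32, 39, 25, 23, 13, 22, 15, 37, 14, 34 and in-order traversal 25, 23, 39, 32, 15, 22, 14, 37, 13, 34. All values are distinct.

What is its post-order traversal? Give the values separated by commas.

23, 25, 39, 15, 14, 37, 22, 34, 13, 32

The first element of pre-order is the root; it splits in-order into left and right subtrees.
Root 32: left subtree has 3 nodes {25, 23, 39}, right has 6 {15, 22, 14, 37, 13, 34}.
  Root 39: left subtree has 2 nodes {25, 23}, right has 0 { }.
    Root 25: left subtree has 0 nodes { }, right has 1 {23}.
  Root 13: left subtree has 4 nodes {15, 22, 14, 37}, right has 1 {34}.
    Root 22: left subtree has 1 node {15}, right has 2 {14, 37}.
      Root 37: left subtree has 1 node {14}, right has 0 { }.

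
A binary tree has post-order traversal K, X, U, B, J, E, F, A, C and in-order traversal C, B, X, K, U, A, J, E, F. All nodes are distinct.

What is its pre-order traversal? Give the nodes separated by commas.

C, A, B, U, X, K, F, E, J

The last element of post-order is the root; it splits in-order into left and right subtrees.
Root C: left subtree has 0 nodes { }, right has 8 {B, X, K, U, A, J, E, F}.
  Root A: left subtree has 4 nodes {B, X, K, U}, right has 3 {J, E, F}.
    Root B: left subtree has 0 nodes { }, right has 3 {X, K, U}.
      Root U: left subtree has 2 nodes {X, K}, right has 0 { }.
        Root X: left subtree has 0 nodes { }, right has 1 {K}.
    Root F: left subtree has 2 nodes {J, E}, right has 0 { }.
      Root E: left subtree has 1 node {J}, right has 0 { }.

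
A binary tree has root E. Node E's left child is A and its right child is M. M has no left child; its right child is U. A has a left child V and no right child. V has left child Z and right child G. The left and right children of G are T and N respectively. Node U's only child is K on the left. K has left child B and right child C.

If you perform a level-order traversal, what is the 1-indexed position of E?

Level-order visits nodes level by level from the root, left to right within each level.
Level 0: E
Level 1: A, M
Level 2: V, U
Level 3: Z, G, K
Level 4: T, N, B, C
Full level-order sequence: E, A, M, V, U, Z, G, K, T, N, B, C.

1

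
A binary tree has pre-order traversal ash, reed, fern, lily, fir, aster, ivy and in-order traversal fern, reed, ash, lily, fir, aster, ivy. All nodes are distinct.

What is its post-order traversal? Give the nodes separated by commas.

fern, reed, ivy, aster, fir, lily, ash

The first element of pre-order is the root; it splits in-order into left and right subtrees.
Root ash: left subtree has 2 nodes {fern, reed}, right has 4 {lily, fir, aster, ivy}.
  Root reed: left subtree has 1 node {fern}, right has 0 { }.
  Root lily: left subtree has 0 nodes { }, right has 3 {fir, aster, ivy}.
    Root fir: left subtree has 0 nodes { }, right has 2 {aster, ivy}.
      Root aster: left subtree has 0 nodes { }, right has 1 {ivy}.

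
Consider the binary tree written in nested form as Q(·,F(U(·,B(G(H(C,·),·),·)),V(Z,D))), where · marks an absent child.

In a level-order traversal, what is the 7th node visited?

Level-order visits nodes level by level from the root, left to right within each level.
Level 0: Q
Level 1: F
Level 2: U, V
Level 3: B, Z, D
Level 4: G
Level 5: H
Level 6: C
Full level-order sequence: Q, F, U, V, B, Z, D, G, H, C.

D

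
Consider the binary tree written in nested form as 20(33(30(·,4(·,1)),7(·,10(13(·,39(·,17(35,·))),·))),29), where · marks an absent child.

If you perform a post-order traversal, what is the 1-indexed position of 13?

7

Post-order visits the left subtree, then the right subtree, then the node.
At 20: go left to 33.
  At 33: go left to 30.
    At 30: no left child.
    At 30: go right to 4.
      At 4: no left child.
      At 4: go right to 1.
        1 is a leaf — visit 1.
      Visit 4.
    Visit 30.
  At 33: go right to 7.
    At 7: no left child.
    At 7: go right to 10.
      At 10: go left to 13.
        At 13: no left child.
        At 13: go right to 39.
          At 39: no left child.
          At 39: go right to 17.
            At 17: go left to 35.
              35 is a leaf — visit 35.
            At 17: no right child.
            Visit 17.
          Visit 39.
        Visit 13.
      At 10: no right child.
      Visit 10.
    Visit 7.
  Visit 33.
At 20: go right to 29.
  29 is a leaf — visit 29.
Visit 20.
Full post-order sequence: 1, 4, 30, 35, 17, 39, 13, 10, 7, 33, 29, 20.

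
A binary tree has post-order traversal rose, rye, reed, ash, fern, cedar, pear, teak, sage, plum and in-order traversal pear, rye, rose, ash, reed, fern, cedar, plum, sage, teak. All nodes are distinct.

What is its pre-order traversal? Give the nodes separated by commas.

The last element of post-order is the root; it splits in-order into left and right subtrees.
Root plum: left subtree has 7 nodes {pear, rye, rose, ash, reed, fern, cedar}, right has 2 {sage, teak}.
  Root pear: left subtree has 0 nodes { }, right has 6 {rye, rose, ash, reed, fern, cedar}.
    Root cedar: left subtree has 5 nodes {rye, rose, ash, reed, fern}, right has 0 { }.
      Root fern: left subtree has 4 nodes {rye, rose, ash, reed}, right has 0 { }.
        Root ash: left subtree has 2 nodes {rye, rose}, right has 1 {reed}.
          Root rye: left subtree has 0 nodes { }, right has 1 {rose}.
  Root sage: left subtree has 0 nodes { }, right has 1 {teak}.

plum, pear, cedar, fern, ash, rye, rose, reed, sage, teak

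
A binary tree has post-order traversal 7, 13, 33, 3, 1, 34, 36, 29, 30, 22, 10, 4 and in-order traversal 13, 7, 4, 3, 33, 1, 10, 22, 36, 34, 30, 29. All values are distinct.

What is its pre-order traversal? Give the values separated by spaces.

4 13 7 10 1 3 33 22 30 36 34 29

The last element of post-order is the root; it splits in-order into left and right subtrees.
Root 4: left subtree has 2 nodes {13, 7}, right has 9 {3, 33, 1, 10, 22, 36, 34, 30, 29}.
  Root 13: left subtree has 0 nodes { }, right has 1 {7}.
  Root 10: left subtree has 3 nodes {3, 33, 1}, right has 5 {22, 36, 34, 30, 29}.
    Root 1: left subtree has 2 nodes {3, 33}, right has 0 { }.
      Root 3: left subtree has 0 nodes { }, right has 1 {33}.
    Root 22: left subtree has 0 nodes { }, right has 4 {36, 34, 30, 29}.
      Root 30: left subtree has 2 nodes {36, 34}, right has 1 {29}.
        Root 36: left subtree has 0 nodes { }, right has 1 {34}.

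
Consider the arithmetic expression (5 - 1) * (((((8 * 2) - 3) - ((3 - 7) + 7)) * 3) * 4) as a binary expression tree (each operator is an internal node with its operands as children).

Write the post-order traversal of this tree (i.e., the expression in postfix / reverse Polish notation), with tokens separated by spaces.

Post-order on an expression tree gives postfix notation: for each operator, emit left operand, right operand, then the operator.

5 1 - 8 2 * 3 - 3 7 - 7 + - 3 * 4 * *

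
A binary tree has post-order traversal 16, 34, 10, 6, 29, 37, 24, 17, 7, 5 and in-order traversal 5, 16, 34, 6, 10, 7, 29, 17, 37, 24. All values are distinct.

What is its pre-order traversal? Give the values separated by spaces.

5 7 6 34 16 10 17 29 24 37

The last element of post-order is the root; it splits in-order into left and right subtrees.
Root 5: left subtree has 0 nodes { }, right has 9 {16, 34, 6, 10, 7, 29, 17, 37, 24}.
  Root 7: left subtree has 4 nodes {16, 34, 6, 10}, right has 4 {29, 17, 37, 24}.
    Root 6: left subtree has 2 nodes {16, 34}, right has 1 {10}.
      Root 34: left subtree has 1 node {16}, right has 0 { }.
    Root 17: left subtree has 1 node {29}, right has 2 {37, 24}.
      Root 24: left subtree has 1 node {37}, right has 0 { }.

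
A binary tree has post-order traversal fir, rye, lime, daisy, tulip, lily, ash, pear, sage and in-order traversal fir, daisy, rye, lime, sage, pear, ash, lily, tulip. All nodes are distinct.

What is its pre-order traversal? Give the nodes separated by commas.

The last element of post-order is the root; it splits in-order into left and right subtrees.
Root sage: left subtree has 4 nodes {fir, daisy, rye, lime}, right has 4 {pear, ash, lily, tulip}.
  Root daisy: left subtree has 1 node {fir}, right has 2 {rye, lime}.
    Root lime: left subtree has 1 node {rye}, right has 0 { }.
  Root pear: left subtree has 0 nodes { }, right has 3 {ash, lily, tulip}.
    Root ash: left subtree has 0 nodes { }, right has 2 {lily, tulip}.
      Root lily: left subtree has 0 nodes { }, right has 1 {tulip}.

sage, daisy, fir, lime, rye, pear, ash, lily, tulip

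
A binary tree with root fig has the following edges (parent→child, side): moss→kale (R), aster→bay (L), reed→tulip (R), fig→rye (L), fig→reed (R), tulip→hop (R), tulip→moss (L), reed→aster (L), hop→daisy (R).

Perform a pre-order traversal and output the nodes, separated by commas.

fig, rye, reed, aster, bay, tulip, moss, kale, hop, daisy

Pre-order visits the node, then its left subtree, then its right subtree.
Visit fig.
At fig: go left to rye.
  rye is a leaf — visit rye.
At fig: go right to reed.
  Visit reed.
  At reed: go left to aster.
    Visit aster.
    At aster: go left to bay.
      bay is a leaf — visit bay.
    At aster: no right child.
  At reed: go right to tulip.
    Visit tulip.
    At tulip: go left to moss.
      Visit moss.
      At moss: no left child.
      At moss: go right to kale.
        kale is a leaf — visit kale.
    At tulip: go right to hop.
      Visit hop.
      At hop: no left child.
      At hop: go right to daisy.
        daisy is a leaf — visit daisy.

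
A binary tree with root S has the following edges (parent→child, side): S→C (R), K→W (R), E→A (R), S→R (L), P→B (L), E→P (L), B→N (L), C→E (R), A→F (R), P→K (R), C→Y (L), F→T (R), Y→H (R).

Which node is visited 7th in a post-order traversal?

Post-order visits the left subtree, then the right subtree, then the node.
At S: go left to R.
  R is a leaf — visit R.
At S: go right to C.
  At C: go left to Y.
    At Y: no left child.
    At Y: go right to H.
      H is a leaf — visit H.
    Visit Y.
  At C: go right to E.
    At E: go left to P.
      At P: go left to B.
        At B: go left to N.
          N is a leaf — visit N.
        At B: no right child.
        Visit B.
      At P: go right to K.
        At K: no left child.
        At K: go right to W.
          W is a leaf — visit W.
        Visit K.
      Visit P.
    At E: go right to A.
      At A: no left child.
      At A: go right to F.
        At F: no left child.
        At F: go right to T.
          T is a leaf — visit T.
        Visit F.
      Visit A.
    Visit E.
  Visit C.
Visit S.
Full post-order sequence: R, H, Y, N, B, W, K, P, T, F, A, E, C, S.

K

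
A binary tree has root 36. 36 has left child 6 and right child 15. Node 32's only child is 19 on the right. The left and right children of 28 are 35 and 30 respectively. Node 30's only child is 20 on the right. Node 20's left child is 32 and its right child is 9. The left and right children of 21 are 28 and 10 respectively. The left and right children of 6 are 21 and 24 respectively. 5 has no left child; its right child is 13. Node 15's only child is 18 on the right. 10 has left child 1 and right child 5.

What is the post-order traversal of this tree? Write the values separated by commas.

35, 19, 32, 9, 20, 30, 28, 1, 13, 5, 10, 21, 24, 6, 18, 15, 36

Post-order visits the left subtree, then the right subtree, then the node.
At 36: go left to 6.
  At 6: go left to 21.
    At 21: go left to 28.
      At 28: go left to 35.
        35 is a leaf — visit 35.
      At 28: go right to 30.
        At 30: no left child.
        At 30: go right to 20.
          At 20: go left to 32.
            At 32: no left child.
            At 32: go right to 19.
              19 is a leaf — visit 19.
            Visit 32.
          At 20: go right to 9.
            9 is a leaf — visit 9.
          Visit 20.
        Visit 30.
      Visit 28.
    At 21: go right to 10.
      At 10: go left to 1.
        1 is a leaf — visit 1.
      At 10: go right to 5.
        At 5: no left child.
        At 5: go right to 13.
          13 is a leaf — visit 13.
        Visit 5.
      Visit 10.
    Visit 21.
  At 6: go right to 24.
    24 is a leaf — visit 24.
  Visit 6.
At 36: go right to 15.
  At 15: no left child.
  At 15: go right to 18.
    18 is a leaf — visit 18.
  Visit 15.
Visit 36.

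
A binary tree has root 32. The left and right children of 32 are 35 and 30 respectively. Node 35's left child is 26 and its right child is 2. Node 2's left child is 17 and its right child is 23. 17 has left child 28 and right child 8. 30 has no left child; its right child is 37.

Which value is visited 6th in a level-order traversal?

Level-order visits nodes level by level from the root, left to right within each level.
Level 0: 32
Level 1: 35, 30
Level 2: 26, 2, 37
Level 3: 17, 23
Level 4: 28, 8
Full level-order sequence: 32, 35, 30, 26, 2, 37, 17, 23, 28, 8.

37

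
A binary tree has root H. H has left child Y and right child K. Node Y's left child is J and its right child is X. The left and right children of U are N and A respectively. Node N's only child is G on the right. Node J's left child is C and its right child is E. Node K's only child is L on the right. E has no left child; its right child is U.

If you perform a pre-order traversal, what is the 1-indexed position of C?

4

Pre-order visits the node, then its left subtree, then its right subtree.
Visit H.
At H: go left to Y.
  Visit Y.
  At Y: go left to J.
    Visit J.
    At J: go left to C.
      C is a leaf — visit C.
    At J: go right to E.
      Visit E.
      At E: no left child.
      At E: go right to U.
        Visit U.
        At U: go left to N.
          Visit N.
          At N: no left child.
          At N: go right to G.
            G is a leaf — visit G.
        At U: go right to A.
          A is a leaf — visit A.
  At Y: go right to X.
    X is a leaf — visit X.
At H: go right to K.
  Visit K.
  At K: no left child.
  At K: go right to L.
    L is a leaf — visit L.
Full pre-order sequence: H, Y, J, C, E, U, N, G, A, X, K, L.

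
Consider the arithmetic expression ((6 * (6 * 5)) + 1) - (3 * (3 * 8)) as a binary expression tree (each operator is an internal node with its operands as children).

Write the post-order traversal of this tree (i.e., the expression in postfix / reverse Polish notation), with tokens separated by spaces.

Post-order on an expression tree gives postfix notation: for each operator, emit left operand, right operand, then the operator.

6 6 5 * * 1 + 3 3 8 * * -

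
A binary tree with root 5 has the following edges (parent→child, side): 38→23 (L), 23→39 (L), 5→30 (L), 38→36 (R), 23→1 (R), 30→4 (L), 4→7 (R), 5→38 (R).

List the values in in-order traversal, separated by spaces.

In-order visits the left subtree, then the node, then the right subtree.
At 5: go left to 30.
  At 30: go left to 4.
    At 4: no left child.
    Visit 4.
    At 4: go right to 7.
      7 is a leaf — visit 7.
  Visit 30.
  At 30: no right child.
Visit 5.
At 5: go right to 38.
  At 38: go left to 23.
    At 23: go left to 39.
      39 is a leaf — visit 39.
    Visit 23.
    At 23: go right to 1.
      1 is a leaf — visit 1.
  Visit 38.
  At 38: go right to 36.
    36 is a leaf — visit 36.

4 7 30 5 39 23 1 38 36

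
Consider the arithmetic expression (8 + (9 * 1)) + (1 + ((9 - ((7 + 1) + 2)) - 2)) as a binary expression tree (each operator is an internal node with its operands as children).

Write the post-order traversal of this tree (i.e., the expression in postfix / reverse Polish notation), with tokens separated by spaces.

8 9 1 * + 1 9 7 1 + 2 + - 2 - + +

Post-order on an expression tree gives postfix notation: for each operator, emit left operand, right operand, then the operator.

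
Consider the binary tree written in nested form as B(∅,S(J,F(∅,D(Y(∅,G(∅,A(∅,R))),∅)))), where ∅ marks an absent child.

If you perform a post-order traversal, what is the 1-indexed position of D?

6

Post-order visits the left subtree, then the right subtree, then the node.
At B: no left child.
At B: go right to S.
  At S: go left to J.
    J is a leaf — visit J.
  At S: go right to F.
    At F: no left child.
    At F: go right to D.
      At D: go left to Y.
        At Y: no left child.
        At Y: go right to G.
          At G: no left child.
          At G: go right to A.
            At A: no left child.
            At A: go right to R.
              R is a leaf — visit R.
            Visit A.
          Visit G.
        Visit Y.
      At D: no right child.
      Visit D.
    Visit F.
  Visit S.
Visit B.
Full post-order sequence: J, R, A, G, Y, D, F, S, B.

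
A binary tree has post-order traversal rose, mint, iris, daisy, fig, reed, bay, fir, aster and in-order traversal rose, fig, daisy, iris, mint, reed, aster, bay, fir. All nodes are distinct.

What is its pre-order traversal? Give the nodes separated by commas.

aster, reed, fig, rose, daisy, iris, mint, fir, bay

The last element of post-order is the root; it splits in-order into left and right subtrees.
Root aster: left subtree has 6 nodes {rose, fig, daisy, iris, mint, reed}, right has 2 {bay, fir}.
  Root reed: left subtree has 5 nodes {rose, fig, daisy, iris, mint}, right has 0 { }.
    Root fig: left subtree has 1 node {rose}, right has 3 {daisy, iris, mint}.
      Root daisy: left subtree has 0 nodes { }, right has 2 {iris, mint}.
        Root iris: left subtree has 0 nodes { }, right has 1 {mint}.
  Root fir: left subtree has 1 node {bay}, right has 0 { }.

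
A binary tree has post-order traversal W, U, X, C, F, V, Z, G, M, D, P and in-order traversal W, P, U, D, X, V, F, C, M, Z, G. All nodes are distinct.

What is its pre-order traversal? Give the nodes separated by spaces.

P W D U M V X F C G Z

The last element of post-order is the root; it splits in-order into left and right subtrees.
Root P: left subtree has 1 node {W}, right has 9 {U, D, X, V, F, C, M, Z, G}.
  Root D: left subtree has 1 node {U}, right has 7 {X, V, F, C, M, Z, G}.
    Root M: left subtree has 4 nodes {X, V, F, C}, right has 2 {Z, G}.
      Root V: left subtree has 1 node {X}, right has 2 {F, C}.
        Root F: left subtree has 0 nodes { }, right has 1 {C}.
      Root G: left subtree has 1 node {Z}, right has 0 { }.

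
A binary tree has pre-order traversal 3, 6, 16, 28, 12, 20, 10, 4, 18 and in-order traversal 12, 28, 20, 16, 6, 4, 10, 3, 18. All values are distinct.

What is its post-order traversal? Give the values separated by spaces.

12 20 28 16 4 10 6 18 3

The first element of pre-order is the root; it splits in-order into left and right subtrees.
Root 3: left subtree has 7 nodes {12, 28, 20, 16, 6, 4, 10}, right has 1 {18}.
  Root 6: left subtree has 4 nodes {12, 28, 20, 16}, right has 2 {4, 10}.
    Root 16: left subtree has 3 nodes {12, 28, 20}, right has 0 { }.
      Root 28: left subtree has 1 node {12}, right has 1 {20}.
    Root 10: left subtree has 1 node {4}, right has 0 { }.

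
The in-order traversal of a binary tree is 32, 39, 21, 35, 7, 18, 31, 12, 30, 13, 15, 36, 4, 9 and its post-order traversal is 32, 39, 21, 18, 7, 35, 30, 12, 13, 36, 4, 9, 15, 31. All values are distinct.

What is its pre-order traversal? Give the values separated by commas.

31, 35, 21, 39, 32, 7, 18, 15, 13, 12, 30, 9, 4, 36

The last element of post-order is the root; it splits in-order into left and right subtrees.
Root 31: left subtree has 6 nodes {32, 39, 21, 35, 7, 18}, right has 7 {12, 30, 13, 15, 36, 4, 9}.
  Root 35: left subtree has 3 nodes {32, 39, 21}, right has 2 {7, 18}.
    Root 21: left subtree has 2 nodes {32, 39}, right has 0 { }.
      Root 39: left subtree has 1 node {32}, right has 0 { }.
    Root 7: left subtree has 0 nodes { }, right has 1 {18}.
  Root 15: left subtree has 3 nodes {12, 30, 13}, right has 3 {36, 4, 9}.
    Root 13: left subtree has 2 nodes {12, 30}, right has 0 { }.
      Root 12: left subtree has 0 nodes { }, right has 1 {30}.
    Root 9: left subtree has 2 nodes {36, 4}, right has 0 { }.
      Root 4: left subtree has 1 node {36}, right has 0 { }.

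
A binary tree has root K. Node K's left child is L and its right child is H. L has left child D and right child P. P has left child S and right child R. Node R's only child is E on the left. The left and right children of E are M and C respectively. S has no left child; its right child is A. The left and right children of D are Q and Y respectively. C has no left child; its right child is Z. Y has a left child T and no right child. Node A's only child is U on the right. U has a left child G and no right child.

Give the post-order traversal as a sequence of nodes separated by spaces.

Post-order visits the left subtree, then the right subtree, then the node.
At K: go left to L.
  At L: go left to D.
    At D: go left to Q.
      Q is a leaf — visit Q.
    At D: go right to Y.
      At Y: go left to T.
        T is a leaf — visit T.
      At Y: no right child.
      Visit Y.
    Visit D.
  At L: go right to P.
    At P: go left to S.
      At S: no left child.
      At S: go right to A.
        At A: no left child.
        At A: go right to U.
          At U: go left to G.
            G is a leaf — visit G.
          At U: no right child.
          Visit U.
        Visit A.
      Visit S.
    At P: go right to R.
      At R: go left to E.
        At E: go left to M.
          M is a leaf — visit M.
        At E: go right to C.
          At C: no left child.
          At C: go right to Z.
            Z is a leaf — visit Z.
          Visit C.
        Visit E.
      At R: no right child.
      Visit R.
    Visit P.
  Visit L.
At K: go right to H.
  H is a leaf — visit H.
Visit K.

Q T Y D G U A S M Z C E R P L H K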